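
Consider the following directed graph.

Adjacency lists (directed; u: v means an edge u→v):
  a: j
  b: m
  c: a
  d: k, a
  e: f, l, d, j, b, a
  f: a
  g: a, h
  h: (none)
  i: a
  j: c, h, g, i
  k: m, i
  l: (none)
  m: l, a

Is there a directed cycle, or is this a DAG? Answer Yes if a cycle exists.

Yes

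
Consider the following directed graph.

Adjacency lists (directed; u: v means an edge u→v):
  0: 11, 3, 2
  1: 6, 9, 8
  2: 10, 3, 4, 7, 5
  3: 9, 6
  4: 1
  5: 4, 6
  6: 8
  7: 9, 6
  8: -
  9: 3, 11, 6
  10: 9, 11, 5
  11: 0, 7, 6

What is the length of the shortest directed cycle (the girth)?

2

For each vertex v, BFS finds the shortest path from v back to v.
The shortest such closed walk is 0 → 11 → 0, length 2.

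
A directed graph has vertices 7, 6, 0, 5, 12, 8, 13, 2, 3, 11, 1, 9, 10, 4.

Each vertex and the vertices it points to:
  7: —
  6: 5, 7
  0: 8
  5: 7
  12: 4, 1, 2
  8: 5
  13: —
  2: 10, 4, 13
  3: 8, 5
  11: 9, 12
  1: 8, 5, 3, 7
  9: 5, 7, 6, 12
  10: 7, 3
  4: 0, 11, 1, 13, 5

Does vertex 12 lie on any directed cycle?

12 is on a cycle iff 12 can reach itself via ≥1 edge.
12 → 4 → 11 → 12 — yes.

Yes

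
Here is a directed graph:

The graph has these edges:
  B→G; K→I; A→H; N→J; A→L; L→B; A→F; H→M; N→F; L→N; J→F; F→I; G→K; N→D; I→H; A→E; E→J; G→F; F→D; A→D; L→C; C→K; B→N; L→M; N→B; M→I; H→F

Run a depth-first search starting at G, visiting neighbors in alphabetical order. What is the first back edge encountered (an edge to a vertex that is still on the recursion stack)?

DFS from G (visiting neighbors in alphabetical order); mark gray on enter, black on exit:
G gray
  F gray
    D gray
    D black
    I gray
      H gray
        H→F: F is gray → back edge
First back edge: H → F.

H->F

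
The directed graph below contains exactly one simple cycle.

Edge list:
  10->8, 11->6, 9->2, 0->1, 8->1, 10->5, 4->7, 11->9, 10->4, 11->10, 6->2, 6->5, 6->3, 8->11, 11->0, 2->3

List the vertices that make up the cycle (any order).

DFS with gray/black marking from 10:
10 gray
  8 gray
    1 gray
    1 black
    11 gray
      0 gray
        0→1: 1 black — skip
      0 black
      11→10: 10 is gray → back edge
Back edge closes the cycle 10 → 8 → 11 → 10; its vertices are {8, 10, 11}.

8, 10, 11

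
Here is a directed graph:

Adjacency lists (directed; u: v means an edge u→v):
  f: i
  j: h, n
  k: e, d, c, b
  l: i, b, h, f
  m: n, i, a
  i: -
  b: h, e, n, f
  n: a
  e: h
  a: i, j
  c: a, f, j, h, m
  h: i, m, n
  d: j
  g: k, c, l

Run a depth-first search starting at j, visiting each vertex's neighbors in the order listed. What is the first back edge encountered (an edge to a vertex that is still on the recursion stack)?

DFS from j (visiting each vertex's neighbors in the order listed); mark gray on enter, black on exit:
j gray
  h gray
    i gray
    i black
    m gray
      n gray
        a gray
          a→i: i black — skip
          a→j: j is gray → back edge
First back edge: a → j.

a→j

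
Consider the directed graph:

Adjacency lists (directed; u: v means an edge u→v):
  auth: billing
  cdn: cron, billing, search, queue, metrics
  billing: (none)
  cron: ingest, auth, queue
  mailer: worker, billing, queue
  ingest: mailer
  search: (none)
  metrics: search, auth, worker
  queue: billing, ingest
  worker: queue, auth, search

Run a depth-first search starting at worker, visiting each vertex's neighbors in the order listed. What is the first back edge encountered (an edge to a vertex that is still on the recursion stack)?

DFS from worker (visiting each vertex's neighbors in the order listed); mark gray on enter, black on exit:
worker gray
  queue gray
    billing gray
    billing black
    ingest gray
      mailer gray
        mailer→worker: worker is gray → back edge
First back edge: mailer → worker.

mailer->worker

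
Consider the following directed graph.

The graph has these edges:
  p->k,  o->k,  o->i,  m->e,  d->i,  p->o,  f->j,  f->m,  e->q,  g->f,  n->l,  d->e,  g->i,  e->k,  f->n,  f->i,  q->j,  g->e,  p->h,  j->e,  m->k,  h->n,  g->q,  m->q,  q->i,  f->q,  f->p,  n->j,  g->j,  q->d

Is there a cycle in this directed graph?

DFS with white/gray/black marking, starting from f:
f gray
  p gray
    h gray
      n gray
        l gray
        l black
        j gray
          e gray
            q gray
              i gray
              i black
              d gray
                d→i: i black — skip
                d→e: e is gray → back edge
Back edge found, so a cycle exists: e → q → d → e.

Yes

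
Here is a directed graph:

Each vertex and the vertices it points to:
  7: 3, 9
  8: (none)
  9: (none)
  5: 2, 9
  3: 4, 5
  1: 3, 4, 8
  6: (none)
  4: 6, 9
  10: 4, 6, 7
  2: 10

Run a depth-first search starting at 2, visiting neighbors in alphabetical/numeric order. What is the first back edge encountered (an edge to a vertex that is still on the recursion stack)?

5→2

DFS from 2 (visiting neighbors in alphabetical/numeric order); mark gray on enter, black on exit:
2 gray
  10 gray
    4 gray
      6 gray
      6 black
      9 gray
      9 black
    4 black
    10→6: 6 black — skip
    7 gray
      3 gray
        3→4: 4 black — skip
        5 gray
          5→2: 2 is gray → back edge
First back edge: 5 → 2.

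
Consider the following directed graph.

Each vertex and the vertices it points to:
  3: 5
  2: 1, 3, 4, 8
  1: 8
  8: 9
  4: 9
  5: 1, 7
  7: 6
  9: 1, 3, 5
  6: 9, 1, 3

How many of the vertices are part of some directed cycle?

7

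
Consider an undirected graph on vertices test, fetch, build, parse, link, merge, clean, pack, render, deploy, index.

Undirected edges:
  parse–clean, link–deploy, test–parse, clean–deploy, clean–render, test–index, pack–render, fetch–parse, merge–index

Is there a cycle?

DFS, tracking each vertex's parent; an edge to a visited non-parent vertex closes a cycle.
Start from merge:
visit merge (parent –)
  visit index (parent merge)
    index–merge: parent, skip
    visit test (parent index)
      visit parse (parent test)
        parse–test: parent, skip
        visit clean (parent parse)
          clean–parse: parent, skip
          visit render (parent clean)
            render–clean: parent, skip
            visit pack (parent render)
              pack–render: parent, skip
          visit deploy (parent clean)
            deploy–clean: parent, skip
            visit link (parent deploy)
              link–deploy: parent, skip
        visit fetch (parent parse)
          fetch–parse: parent, skip
      test–index: parent, skip
visit build (parent –)
No non-parent visited neighbor found — the graph is a forest.

No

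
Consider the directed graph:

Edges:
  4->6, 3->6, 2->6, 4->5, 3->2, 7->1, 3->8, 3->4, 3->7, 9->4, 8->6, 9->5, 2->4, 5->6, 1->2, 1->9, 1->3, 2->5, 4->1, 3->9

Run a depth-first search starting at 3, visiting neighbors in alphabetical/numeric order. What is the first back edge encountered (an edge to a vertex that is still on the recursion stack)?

1->2

DFS from 3 (visiting neighbors in alphabetical/numeric order); mark gray on enter, black on exit:
3 gray
  2 gray
    4 gray
      1 gray
        1→2: 2 is gray → back edge
First back edge: 1 → 2.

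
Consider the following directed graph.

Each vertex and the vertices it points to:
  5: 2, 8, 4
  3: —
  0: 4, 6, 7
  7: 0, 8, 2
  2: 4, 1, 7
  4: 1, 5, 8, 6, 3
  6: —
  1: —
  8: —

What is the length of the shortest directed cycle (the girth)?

2

For each vertex v, BFS finds the shortest path from v back to v.
The shortest such closed walk is 2 → 7 → 2, length 2.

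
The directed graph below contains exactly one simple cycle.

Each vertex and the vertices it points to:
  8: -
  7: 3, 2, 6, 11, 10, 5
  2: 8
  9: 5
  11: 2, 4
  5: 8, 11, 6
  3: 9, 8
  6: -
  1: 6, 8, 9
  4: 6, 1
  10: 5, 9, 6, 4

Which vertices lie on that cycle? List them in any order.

DFS with gray/black marking from 11:
11 gray
  2 gray
    8 gray
    8 black
  2 black
  4 gray
    6 gray
    6 black
    1 gray
      1→6: 6 black — skip
      1→8: 8 black — skip
      9 gray
        5 gray
          5→8: 8 black — skip
          5→11: 11 is gray → back edge
Back edge closes the cycle 11 → 4 → 1 → 9 → 5 → 11; its vertices are {1, 4, 5, 9, 11}.

1, 4, 5, 9, 11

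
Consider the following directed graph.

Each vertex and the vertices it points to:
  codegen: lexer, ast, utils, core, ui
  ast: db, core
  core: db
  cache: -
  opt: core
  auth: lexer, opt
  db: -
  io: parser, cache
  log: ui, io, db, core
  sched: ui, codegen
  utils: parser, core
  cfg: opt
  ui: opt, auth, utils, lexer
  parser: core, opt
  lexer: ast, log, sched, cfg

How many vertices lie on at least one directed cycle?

6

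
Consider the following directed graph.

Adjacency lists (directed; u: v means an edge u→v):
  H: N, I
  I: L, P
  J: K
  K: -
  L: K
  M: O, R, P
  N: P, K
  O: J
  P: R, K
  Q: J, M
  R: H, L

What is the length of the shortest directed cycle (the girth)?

4

For each vertex v, BFS finds the shortest path from v back to v.
The shortest such closed walk is P → R → H → N → P, length 4.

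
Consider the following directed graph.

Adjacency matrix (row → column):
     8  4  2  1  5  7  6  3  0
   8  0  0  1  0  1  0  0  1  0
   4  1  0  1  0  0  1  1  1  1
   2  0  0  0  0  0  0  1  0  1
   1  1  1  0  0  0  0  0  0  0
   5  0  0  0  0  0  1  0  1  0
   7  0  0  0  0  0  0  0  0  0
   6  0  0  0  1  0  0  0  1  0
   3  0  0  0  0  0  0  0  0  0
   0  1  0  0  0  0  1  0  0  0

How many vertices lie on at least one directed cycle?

A vertex is on a directed cycle iff it belongs to a strongly connected component of size ≥ 2 (or has a self-loop).
The vertices on cycles are {0, 1, 2, 4, 6, 8} — 6 in total.

6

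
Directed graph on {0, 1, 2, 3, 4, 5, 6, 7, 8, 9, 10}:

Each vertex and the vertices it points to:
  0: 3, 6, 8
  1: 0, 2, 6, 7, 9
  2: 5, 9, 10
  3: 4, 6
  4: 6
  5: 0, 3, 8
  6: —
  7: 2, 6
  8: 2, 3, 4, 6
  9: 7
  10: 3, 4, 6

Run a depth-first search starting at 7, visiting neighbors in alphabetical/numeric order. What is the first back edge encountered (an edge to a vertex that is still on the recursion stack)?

DFS from 7 (visiting neighbors in alphabetical/numeric order); mark gray on enter, black on exit:
7 gray
  2 gray
    5 gray
      0 gray
        3 gray
          4 gray
            6 gray
            6 black
          4 black
          3→6: 6 black — skip
        3 black
        0→6: 6 black — skip
        8 gray
          8→2: 2 is gray → back edge
First back edge: 8 → 2.

8->2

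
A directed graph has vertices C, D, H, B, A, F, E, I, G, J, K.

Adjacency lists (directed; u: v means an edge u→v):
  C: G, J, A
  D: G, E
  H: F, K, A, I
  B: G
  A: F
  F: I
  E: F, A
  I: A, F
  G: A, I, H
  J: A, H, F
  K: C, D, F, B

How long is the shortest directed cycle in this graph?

2

For each vertex v, BFS finds the shortest path from v back to v.
The shortest such closed walk is I → F → I, length 2.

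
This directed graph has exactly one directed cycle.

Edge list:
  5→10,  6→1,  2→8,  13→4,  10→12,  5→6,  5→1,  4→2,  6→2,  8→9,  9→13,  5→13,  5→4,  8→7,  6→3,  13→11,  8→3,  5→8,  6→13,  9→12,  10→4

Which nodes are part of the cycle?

DFS with gray/black marking from 8:
8 gray
  9 gray
    12 gray
    12 black
    13 gray
      4 gray
        2 gray
          2→8: 8 is gray → back edge
Back edge closes the cycle 8 → 9 → 13 → 4 → 2 → 8; its vertices are {2, 4, 8, 9, 13}.

2, 4, 8, 9, 13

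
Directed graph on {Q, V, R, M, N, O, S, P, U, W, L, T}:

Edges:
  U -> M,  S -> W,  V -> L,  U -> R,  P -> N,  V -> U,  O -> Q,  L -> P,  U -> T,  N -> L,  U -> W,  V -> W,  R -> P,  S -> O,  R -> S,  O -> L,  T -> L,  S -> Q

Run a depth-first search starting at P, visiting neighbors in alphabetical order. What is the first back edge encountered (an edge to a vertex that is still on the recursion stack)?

DFS from P (visiting neighbors in alphabetical order); mark gray on enter, black on exit:
P gray
  N gray
    L gray
      L→P: P is gray → back edge
First back edge: L → P.

L->P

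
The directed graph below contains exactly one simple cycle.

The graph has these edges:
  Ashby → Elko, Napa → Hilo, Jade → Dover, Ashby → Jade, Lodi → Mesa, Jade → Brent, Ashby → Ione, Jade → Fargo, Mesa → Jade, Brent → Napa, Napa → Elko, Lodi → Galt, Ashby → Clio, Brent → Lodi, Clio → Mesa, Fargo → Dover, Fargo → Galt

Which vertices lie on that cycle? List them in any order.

Jade, Lodi, Mesa, Brent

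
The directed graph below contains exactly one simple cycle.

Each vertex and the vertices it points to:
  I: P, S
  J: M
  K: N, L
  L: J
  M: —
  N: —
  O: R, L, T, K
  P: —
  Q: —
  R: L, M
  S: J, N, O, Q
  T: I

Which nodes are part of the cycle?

DFS with gray/black marking from O:
O gray
  R gray
    L gray
      J gray
        M gray
        M black
      J black
    L black
    R→M: M black — skip
  R black
  O→L: L black — skip
  T gray
    I gray
      P gray
      P black
      S gray
        S→J: J black — skip
        N gray
        N black
        S→O: O is gray → back edge
Back edge closes the cycle O → T → I → S → O; its vertices are {I, O, S, T}.

I, O, S, T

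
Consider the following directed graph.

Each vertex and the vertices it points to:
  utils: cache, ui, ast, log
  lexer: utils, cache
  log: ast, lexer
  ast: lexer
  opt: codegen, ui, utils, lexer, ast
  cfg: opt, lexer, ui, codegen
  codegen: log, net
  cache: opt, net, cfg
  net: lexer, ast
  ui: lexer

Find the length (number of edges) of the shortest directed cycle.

For each vertex v, BFS finds the shortest path from v back to v.
The shortest such closed walk is cache → net → lexer → cache, length 3.

3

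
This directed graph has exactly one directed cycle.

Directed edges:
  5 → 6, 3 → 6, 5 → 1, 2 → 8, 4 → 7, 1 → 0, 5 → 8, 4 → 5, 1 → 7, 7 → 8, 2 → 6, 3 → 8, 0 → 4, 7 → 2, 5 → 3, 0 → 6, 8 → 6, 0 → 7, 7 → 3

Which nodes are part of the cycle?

DFS with gray/black marking from 1:
1 gray
  0 gray
    7 gray
      2 gray
        8 gray
          6 gray
          6 black
        8 black
        2→6: 6 black — skip
      2 black
      7→8: 8 black — skip
      3 gray
        3→6: 6 black — skip
        3→8: 8 black — skip
      3 black
    7 black
    0→6: 6 black — skip
    4 gray
      5 gray
        5→6: 6 black — skip
        5→3: 3 black — skip
        5→1: 1 is gray → back edge
Back edge closes the cycle 1 → 0 → 4 → 5 → 1; its vertices are {0, 1, 4, 5}.

0, 1, 4, 5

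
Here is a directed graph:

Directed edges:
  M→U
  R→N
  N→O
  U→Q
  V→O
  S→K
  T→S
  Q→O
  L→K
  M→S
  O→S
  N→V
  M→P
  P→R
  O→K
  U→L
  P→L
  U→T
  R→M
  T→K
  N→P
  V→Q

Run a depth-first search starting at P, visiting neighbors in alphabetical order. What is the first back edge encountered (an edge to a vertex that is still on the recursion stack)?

M->P

DFS from P (visiting neighbors in alphabetical order); mark gray on enter, black on exit:
P gray
  L gray
    K gray
    K black
  L black
  R gray
    M gray
      M→P: P is gray → back edge
First back edge: M → P.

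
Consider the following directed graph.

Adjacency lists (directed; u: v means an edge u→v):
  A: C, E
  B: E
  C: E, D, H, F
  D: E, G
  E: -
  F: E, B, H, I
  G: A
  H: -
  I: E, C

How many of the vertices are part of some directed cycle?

A vertex is on a directed cycle iff it belongs to a strongly connected component of size ≥ 2 (or has a self-loop).
The vertices on cycles are {A, C, D, F, G, I} — 6 in total.

6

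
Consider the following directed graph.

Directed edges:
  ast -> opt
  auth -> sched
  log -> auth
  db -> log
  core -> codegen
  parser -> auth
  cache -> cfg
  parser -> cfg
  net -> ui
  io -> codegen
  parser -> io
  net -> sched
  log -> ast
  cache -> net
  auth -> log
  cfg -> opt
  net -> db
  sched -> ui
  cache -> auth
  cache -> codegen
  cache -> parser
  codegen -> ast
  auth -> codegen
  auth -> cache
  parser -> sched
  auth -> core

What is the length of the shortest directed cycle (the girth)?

2

For each vertex v, BFS finds the shortest path from v back to v.
The shortest such closed walk is auth → cache → auth, length 2.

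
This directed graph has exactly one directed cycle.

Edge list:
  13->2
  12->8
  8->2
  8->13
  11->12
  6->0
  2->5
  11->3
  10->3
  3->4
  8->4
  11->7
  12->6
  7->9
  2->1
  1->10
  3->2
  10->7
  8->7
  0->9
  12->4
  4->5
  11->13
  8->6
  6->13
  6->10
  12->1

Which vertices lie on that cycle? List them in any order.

DFS with gray/black marking from 1:
1 gray
  10 gray
    7 gray
      9 gray
      9 black
    7 black
    3 gray
      2 gray
        5 gray
        5 black
        2→1: 1 is gray → back edge
Back edge closes the cycle 1 → 10 → 3 → 2 → 1; its vertices are {1, 2, 3, 10}.

1, 2, 3, 10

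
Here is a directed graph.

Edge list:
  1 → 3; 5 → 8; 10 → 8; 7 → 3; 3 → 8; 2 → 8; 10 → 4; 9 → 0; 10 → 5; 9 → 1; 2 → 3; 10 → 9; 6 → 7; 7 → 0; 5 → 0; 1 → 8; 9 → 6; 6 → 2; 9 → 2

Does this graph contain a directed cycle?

No

DFS with white/gray/black marking, starting from 10:
10 gray
  4 gray
  4 black
  5 gray
    0 gray
    0 black
    8 gray
    8 black
  5 black
  9 gray
    9→0: 0 black — skip
    2 gray
      3 gray
        3→8: 8 black — skip
      3 black
      2→8: 8 black — skip
    2 black
    6 gray
      6→2: 2 black — skip
      7 gray
        7→3: 3 black — skip
        7→0: 0 black — skip
      7 black
    6 black
    1 gray
      1→3: 3 black — skip
      1→8: 8 black — skip
    1 black
  9 black
  10→8: 8 black — skip
10 black
Every edge goes to a white or black vertex — no back edge, so the graph is acyclic.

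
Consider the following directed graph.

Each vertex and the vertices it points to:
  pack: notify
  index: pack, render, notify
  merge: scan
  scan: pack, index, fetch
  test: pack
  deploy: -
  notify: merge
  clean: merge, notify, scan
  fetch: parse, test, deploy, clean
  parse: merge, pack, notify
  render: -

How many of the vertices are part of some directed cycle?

9

A vertex is on a directed cycle iff it belongs to a strongly connected component of size ≥ 2 (or has a self-loop).
The vertices on cycles are {pack, scan, test, clean, fetch, index, merge, parse, notify} — 9 in total.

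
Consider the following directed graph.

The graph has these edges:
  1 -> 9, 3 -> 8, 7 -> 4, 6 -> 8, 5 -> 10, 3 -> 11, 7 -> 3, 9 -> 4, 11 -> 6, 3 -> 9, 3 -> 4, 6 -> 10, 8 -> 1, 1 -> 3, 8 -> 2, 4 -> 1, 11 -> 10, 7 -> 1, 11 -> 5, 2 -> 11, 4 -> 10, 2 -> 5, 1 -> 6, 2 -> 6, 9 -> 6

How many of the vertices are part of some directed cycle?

A vertex is on a directed cycle iff it belongs to a strongly connected component of size ≥ 2 (or has a self-loop).
The vertices on cycles are {1, 2, 3, 4, 6, 8, 9, 11} — 8 in total.

8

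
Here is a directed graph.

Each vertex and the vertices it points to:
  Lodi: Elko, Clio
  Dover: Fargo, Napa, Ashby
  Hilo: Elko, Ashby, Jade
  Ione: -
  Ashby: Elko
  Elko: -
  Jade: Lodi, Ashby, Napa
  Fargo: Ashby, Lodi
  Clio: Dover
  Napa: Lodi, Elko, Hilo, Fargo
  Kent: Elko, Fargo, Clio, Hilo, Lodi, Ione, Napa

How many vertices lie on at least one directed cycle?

A vertex is on a directed cycle iff it belongs to a strongly connected component of size ≥ 2 (or has a self-loop).
The vertices on cycles are {Clio, Hilo, Jade, Lodi, Napa, Dover, Fargo} — 7 in total.

7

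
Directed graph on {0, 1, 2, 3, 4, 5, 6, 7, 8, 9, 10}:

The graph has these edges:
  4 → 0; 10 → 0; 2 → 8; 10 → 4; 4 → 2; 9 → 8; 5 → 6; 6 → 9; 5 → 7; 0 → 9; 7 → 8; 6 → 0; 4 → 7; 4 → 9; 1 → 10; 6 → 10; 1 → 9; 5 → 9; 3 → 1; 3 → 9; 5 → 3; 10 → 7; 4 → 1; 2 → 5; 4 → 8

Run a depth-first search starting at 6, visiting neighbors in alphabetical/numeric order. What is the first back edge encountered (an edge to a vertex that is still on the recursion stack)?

DFS from 6 (visiting neighbors in alphabetical/numeric order); mark gray on enter, black on exit:
6 gray
  0 gray
    9 gray
      8 gray
      8 black
    9 black
  0 black
  6→9: 9 black — skip
  10 gray
    10→0: 0 black — skip
    4 gray
      4→0: 0 black — skip
      1 gray
        1→9: 9 black — skip
        1→10: 10 is gray → back edge
First back edge: 1 → 10.

1→10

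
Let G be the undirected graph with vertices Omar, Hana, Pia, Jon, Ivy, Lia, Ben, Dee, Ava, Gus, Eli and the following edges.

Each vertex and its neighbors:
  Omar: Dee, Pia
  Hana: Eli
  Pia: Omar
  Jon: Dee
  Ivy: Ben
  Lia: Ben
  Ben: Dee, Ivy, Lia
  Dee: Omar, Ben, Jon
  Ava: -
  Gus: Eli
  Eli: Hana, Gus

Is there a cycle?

No

DFS, tracking each vertex's parent; an edge to a visited non-parent vertex closes a cycle.
Start from Omar:
visit Omar (parent –)
  visit Dee (parent Omar)
    Dee–Omar: parent, skip
    visit Ben (parent Dee)
      Ben–Dee: parent, skip
      visit Ivy (parent Ben)
        Ivy–Ben: parent, skip
      visit Lia (parent Ben)
        Lia–Ben: parent, skip
    visit Jon (parent Dee)
      Jon–Dee: parent, skip
  visit Pia (parent Omar)
    Pia–Omar: parent, skip
visit Hana (parent –)
  visit Eli (parent Hana)
    Eli–Hana: parent, skip
    visit Gus (parent Eli)
      Gus–Eli: parent, skip
visit Ava (parent –)
No non-parent visited neighbor found — the graph is a forest.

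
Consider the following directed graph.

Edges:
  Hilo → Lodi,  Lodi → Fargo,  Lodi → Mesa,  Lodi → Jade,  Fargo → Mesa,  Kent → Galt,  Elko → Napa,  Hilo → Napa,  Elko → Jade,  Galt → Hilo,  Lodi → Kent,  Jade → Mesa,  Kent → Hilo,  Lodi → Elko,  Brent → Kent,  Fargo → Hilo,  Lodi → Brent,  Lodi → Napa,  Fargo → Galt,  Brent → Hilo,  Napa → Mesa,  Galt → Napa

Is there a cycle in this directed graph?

Yes

DFS with white/gray/black marking, starting from Lodi:
Lodi gray
  Kent gray
    Galt gray
      Napa gray
        Mesa gray
        Mesa black
      Napa black
      Hilo gray
        Hilo→Napa: Napa black — skip
        Hilo→Lodi: Lodi is gray → back edge
Back edge found, so a cycle exists: Lodi → Kent → Galt → Hilo → Lodi.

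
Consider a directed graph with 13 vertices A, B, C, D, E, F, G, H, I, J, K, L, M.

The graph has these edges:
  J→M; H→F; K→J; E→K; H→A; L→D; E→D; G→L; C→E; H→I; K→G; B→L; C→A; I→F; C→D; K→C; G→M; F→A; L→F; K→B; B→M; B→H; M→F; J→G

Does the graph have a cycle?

Yes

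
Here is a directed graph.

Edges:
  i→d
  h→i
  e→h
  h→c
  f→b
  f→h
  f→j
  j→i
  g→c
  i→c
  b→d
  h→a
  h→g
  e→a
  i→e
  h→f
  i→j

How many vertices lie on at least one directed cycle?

A vertex is on a directed cycle iff it belongs to a strongly connected component of size ≥ 2 (or has a self-loop).
The vertices on cycles are {e, f, h, i, j} — 5 in total.

5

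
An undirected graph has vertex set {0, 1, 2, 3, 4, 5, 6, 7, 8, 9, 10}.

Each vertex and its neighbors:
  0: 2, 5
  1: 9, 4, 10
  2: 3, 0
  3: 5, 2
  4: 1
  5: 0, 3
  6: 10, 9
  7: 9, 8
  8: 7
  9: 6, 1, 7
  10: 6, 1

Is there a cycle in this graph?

DFS, tracking each vertex's parent; an edge to a visited non-parent vertex closes a cycle.
Start from 5:
visit 5 (parent –)
  visit 0 (parent 5)
    visit 2 (parent 0)
      visit 3 (parent 2)
        3–5: 5 visited and ≠ parent → cycle
Cycle: 5 – 0 – 2 – 3 – 5.

Yes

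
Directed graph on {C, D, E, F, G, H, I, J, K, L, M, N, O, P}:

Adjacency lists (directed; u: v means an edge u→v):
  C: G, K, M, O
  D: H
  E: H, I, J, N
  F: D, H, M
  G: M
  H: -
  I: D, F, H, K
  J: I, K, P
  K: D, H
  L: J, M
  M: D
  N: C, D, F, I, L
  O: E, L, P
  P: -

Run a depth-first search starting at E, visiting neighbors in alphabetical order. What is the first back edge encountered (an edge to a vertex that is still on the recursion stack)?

O→E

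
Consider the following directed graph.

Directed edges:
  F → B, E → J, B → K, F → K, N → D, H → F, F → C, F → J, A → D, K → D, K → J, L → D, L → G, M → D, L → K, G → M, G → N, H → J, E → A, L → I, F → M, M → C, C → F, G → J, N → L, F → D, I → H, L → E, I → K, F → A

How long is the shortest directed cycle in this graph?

2

For each vertex v, BFS finds the shortest path from v back to v.
The shortest such closed walk is C → F → C, length 2.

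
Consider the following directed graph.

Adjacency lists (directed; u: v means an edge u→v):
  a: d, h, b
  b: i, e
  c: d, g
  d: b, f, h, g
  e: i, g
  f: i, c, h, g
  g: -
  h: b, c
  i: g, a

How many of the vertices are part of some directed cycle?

A vertex is on a directed cycle iff it belongs to a strongly connected component of size ≥ 2 (or has a self-loop).
The vertices on cycles are {a, b, c, d, e, f, h, i} — 8 in total.

8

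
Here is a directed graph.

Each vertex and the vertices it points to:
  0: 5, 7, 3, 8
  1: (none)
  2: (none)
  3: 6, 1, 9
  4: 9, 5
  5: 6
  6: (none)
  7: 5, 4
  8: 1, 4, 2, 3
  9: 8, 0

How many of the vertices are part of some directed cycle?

A vertex is on a directed cycle iff it belongs to a strongly connected component of size ≥ 2 (or has a self-loop).
The vertices on cycles are {0, 3, 4, 7, 8, 9} — 6 in total.

6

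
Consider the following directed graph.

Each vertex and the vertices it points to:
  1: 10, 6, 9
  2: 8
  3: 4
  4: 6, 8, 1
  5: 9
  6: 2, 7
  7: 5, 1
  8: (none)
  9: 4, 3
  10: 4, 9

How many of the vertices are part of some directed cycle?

A vertex is on a directed cycle iff it belongs to a strongly connected component of size ≥ 2 (or has a self-loop).
The vertices on cycles are {1, 3, 4, 5, 6, 7, 9, 10} — 8 in total.

8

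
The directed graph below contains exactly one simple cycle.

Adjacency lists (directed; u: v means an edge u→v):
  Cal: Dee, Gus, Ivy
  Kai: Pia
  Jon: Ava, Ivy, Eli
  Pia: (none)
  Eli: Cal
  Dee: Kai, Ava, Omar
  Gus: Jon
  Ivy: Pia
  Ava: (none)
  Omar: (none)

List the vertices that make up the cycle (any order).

DFS with gray/black marking from Cal:
Cal gray
  Dee gray
    Kai gray
      Pia gray
      Pia black
    Kai black
    Ava gray
    Ava black
    Omar gray
    Omar black
  Dee black
  Gus gray
    Jon gray
      Jon→Ava: Ava black — skip
      Ivy gray
        Ivy→Pia: Pia black — skip
      Ivy black
      Eli gray
        Eli→Cal: Cal is gray → back edge
Back edge closes the cycle Cal → Gus → Jon → Eli → Cal; its vertices are {Cal, Eli, Gus, Jon}.

Cal, Eli, Gus, Jon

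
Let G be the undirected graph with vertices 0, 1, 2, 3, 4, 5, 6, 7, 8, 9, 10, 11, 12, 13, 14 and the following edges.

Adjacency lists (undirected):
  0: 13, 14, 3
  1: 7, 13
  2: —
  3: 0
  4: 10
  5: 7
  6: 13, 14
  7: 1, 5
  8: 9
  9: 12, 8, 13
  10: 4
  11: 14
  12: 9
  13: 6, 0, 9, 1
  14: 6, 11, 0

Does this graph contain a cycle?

DFS, tracking each vertex's parent; an edge to a visited non-parent vertex closes a cycle.
Start from 14:
visit 14 (parent –)
  visit 6 (parent 14)
    visit 13 (parent 6)
      13–6: parent, skip
      visit 0 (parent 13)
        0–13: parent, skip
        0–14: 14 visited and ≠ parent → cycle
Cycle: 14 – 6 – 13 – 0 – 14.

Yes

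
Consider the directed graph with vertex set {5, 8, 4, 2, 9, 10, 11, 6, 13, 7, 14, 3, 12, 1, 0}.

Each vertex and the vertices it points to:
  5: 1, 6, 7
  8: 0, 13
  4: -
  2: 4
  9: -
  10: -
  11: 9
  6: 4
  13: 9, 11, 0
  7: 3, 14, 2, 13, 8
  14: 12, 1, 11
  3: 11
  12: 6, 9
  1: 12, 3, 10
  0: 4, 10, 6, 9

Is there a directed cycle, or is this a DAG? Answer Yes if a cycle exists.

DFS with white/gray/black marking, starting from 3:
3 gray
  11 gray
    9 gray
    9 black
  11 black
3 black
5 gray
  1 gray
    12 gray
      6 gray
        4 gray
        4 black
      6 black
      12→9: 9 black — skip
    12 black
    1→3: 3 black — skip
    10 gray
    10 black
  1 black
  5→6: 6 black — skip
  7 gray
    7→3: 3 black — skip
    14 gray
      14→12: 12 black — skip
      14→1: 1 black — skip
      14→11: 11 black — skip
    14 black
    2 gray
      2→4: 4 black — skip
    2 black
    13 gray
      13→9: 9 black — skip
      13→11: 11 black — skip
      0 gray
        0→4: 4 black — skip
        0→10: 10 black — skip
        0→6: 6 black — skip
        0→9: 9 black — skip
      0 black
    13 black
    8 gray
      8→0: 0 black — skip
      8→13: 13 black — skip
    8 black
  7 black
5 black
Every edge goes to a white or black vertex — no back edge, so the graph is acyclic.

No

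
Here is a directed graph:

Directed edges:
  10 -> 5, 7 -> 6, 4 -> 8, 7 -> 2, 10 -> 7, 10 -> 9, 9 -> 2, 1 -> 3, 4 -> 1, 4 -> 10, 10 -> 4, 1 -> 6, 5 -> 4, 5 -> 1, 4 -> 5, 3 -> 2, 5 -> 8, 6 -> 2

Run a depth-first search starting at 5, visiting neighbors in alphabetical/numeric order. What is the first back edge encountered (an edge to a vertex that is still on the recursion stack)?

DFS from 5 (visiting neighbors in alphabetical/numeric order); mark gray on enter, black on exit:
5 gray
  1 gray
    3 gray
      2 gray
      2 black
    3 black
    6 gray
      6→2: 2 black — skip
    6 black
  1 black
  4 gray
    4→1: 1 black — skip
    4→5: 5 is gray → back edge
First back edge: 4 → 5.

4→5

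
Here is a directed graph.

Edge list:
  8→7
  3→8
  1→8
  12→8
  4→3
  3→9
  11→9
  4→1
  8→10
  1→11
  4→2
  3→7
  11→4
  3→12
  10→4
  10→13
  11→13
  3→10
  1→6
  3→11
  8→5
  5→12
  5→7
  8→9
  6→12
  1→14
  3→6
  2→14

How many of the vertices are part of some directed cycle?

9

A vertex is on a directed cycle iff it belongs to a strongly connected component of size ≥ 2 (or has a self-loop).
The vertices on cycles are {1, 3, 4, 5, 6, 8, 10, 11, 12} — 9 in total.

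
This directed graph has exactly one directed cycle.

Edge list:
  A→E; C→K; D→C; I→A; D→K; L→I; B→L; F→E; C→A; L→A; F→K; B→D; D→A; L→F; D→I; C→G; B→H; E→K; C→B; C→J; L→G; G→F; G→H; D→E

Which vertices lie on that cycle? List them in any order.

B, C, D

DFS with gray/black marking from B:
B gray
  H gray
  H black
  D gray
    C gray
      A gray
        E gray
          K gray
          K black
        E black
      A black
      C→B: B is gray → back edge
Back edge closes the cycle B → D → C → B; its vertices are {B, C, D}.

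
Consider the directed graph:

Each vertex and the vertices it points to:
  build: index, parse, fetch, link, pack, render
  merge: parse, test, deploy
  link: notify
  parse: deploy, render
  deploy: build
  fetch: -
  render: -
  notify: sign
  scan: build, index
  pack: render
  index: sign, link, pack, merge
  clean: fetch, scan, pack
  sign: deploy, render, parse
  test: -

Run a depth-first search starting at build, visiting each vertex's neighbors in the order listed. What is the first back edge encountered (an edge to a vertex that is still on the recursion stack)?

deploy->build

DFS from build (visiting each vertex's neighbors in the order listed); mark gray on enter, black on exit:
build gray
  index gray
    sign gray
      deploy gray
        deploy→build: build is gray → back edge
First back edge: deploy → build.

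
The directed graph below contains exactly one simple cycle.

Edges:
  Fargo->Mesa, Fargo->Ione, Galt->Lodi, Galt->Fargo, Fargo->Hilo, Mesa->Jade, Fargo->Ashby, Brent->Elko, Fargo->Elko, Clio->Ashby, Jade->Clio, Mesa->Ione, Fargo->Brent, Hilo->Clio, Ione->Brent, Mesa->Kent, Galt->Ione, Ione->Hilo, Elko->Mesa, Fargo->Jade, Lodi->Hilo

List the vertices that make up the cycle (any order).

DFS with gray/black marking from Mesa:
Mesa gray
  Ione gray
    Hilo gray
      Clio gray
        Ashby gray
        Ashby black
      Clio black
    Hilo black
    Brent gray
      Elko gray
        Elko→Mesa: Mesa is gray → back edge
Back edge closes the cycle Mesa → Ione → Brent → Elko → Mesa; its vertices are {Elko, Ione, Mesa, Brent}.

Elko, Ione, Mesa, Brent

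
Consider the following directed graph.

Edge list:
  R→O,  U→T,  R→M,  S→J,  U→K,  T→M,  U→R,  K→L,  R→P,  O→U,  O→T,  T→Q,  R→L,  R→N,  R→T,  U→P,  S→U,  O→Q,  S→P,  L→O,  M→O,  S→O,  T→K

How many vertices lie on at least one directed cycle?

7

A vertex is on a directed cycle iff it belongs to a strongly connected component of size ≥ 2 (or has a self-loop).
The vertices on cycles are {K, L, M, O, R, T, U} — 7 in total.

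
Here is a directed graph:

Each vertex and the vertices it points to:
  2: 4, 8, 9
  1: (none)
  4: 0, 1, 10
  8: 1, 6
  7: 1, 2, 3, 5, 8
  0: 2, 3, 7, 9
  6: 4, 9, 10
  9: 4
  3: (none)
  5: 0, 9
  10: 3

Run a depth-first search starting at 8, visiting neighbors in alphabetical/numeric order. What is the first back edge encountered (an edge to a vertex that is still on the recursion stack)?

2→4

DFS from 8 (visiting neighbors in alphabetical/numeric order); mark gray on enter, black on exit:
8 gray
  1 gray
  1 black
  6 gray
    4 gray
      0 gray
        2 gray
          2→4: 4 is gray → back edge
First back edge: 2 → 4.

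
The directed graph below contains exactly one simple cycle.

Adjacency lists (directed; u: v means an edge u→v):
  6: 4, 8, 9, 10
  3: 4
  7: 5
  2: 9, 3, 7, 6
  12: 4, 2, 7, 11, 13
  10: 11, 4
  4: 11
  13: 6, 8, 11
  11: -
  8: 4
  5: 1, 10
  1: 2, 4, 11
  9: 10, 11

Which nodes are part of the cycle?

DFS with gray/black marking from 7:
7 gray
  5 gray
    1 gray
      2 gray
        9 gray
          10 gray
            11 gray
            11 black
            4 gray
              4→11: 11 black — skip
            4 black
          10 black
          9→11: 11 black — skip
        9 black
        3 gray
          3→4: 4 black — skip
        3 black
        2→7: 7 is gray → back edge
Back edge closes the cycle 7 → 5 → 1 → 2 → 7; its vertices are {1, 2, 5, 7}.

1, 2, 5, 7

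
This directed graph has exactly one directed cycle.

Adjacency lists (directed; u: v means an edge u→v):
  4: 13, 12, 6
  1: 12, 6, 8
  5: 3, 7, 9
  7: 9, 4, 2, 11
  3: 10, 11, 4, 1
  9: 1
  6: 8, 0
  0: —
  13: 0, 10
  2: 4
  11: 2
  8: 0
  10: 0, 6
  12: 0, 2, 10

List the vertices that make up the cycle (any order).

2, 4, 12

DFS with gray/black marking from 4:
4 gray
  13 gray
    0 gray
    0 black
    10 gray
      10→0: 0 black — skip
      6 gray
        8 gray
          8→0: 0 black — skip
        8 black
        6→0: 0 black — skip
      6 black
    10 black
  13 black
  12 gray
    12→0: 0 black — skip
    2 gray
      2→4: 4 is gray → back edge
Back edge closes the cycle 4 → 12 → 2 → 4; its vertices are {2, 4, 12}.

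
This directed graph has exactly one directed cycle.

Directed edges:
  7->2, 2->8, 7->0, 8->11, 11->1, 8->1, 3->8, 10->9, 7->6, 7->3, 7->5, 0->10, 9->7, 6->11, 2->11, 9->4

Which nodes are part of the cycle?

0, 7, 9, 10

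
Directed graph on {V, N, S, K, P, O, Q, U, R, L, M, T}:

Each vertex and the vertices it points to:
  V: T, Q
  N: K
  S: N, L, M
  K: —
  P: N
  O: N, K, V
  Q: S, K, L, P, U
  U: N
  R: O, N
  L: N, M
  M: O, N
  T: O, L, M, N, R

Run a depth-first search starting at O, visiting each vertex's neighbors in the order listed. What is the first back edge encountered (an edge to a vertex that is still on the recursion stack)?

DFS from O (visiting each vertex's neighbors in the order listed); mark gray on enter, black on exit:
O gray
  N gray
    K gray
    K black
  N black
  O→K: K black — skip
  V gray
    T gray
      T→O: O is gray → back edge
First back edge: T → O.

T->O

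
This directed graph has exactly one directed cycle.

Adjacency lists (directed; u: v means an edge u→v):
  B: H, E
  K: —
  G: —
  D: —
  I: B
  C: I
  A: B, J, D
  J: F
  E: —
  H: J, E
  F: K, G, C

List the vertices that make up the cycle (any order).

DFS with gray/black marking from J:
J gray
  F gray
    K gray
    K black
    G gray
    G black
    C gray
      I gray
        B gray
          H gray
            H→J: J is gray → back edge
Back edge closes the cycle J → F → C → I → B → H → J; its vertices are {B, C, F, H, I, J}.

B, C, F, H, I, J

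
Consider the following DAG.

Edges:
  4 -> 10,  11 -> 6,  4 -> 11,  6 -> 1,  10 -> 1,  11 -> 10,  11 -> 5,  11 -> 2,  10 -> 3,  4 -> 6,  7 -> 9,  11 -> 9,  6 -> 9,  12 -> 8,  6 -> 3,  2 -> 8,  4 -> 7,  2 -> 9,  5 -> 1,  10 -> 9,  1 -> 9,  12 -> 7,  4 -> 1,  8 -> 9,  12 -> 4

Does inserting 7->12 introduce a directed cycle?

Adding 7→12 creates a cycle iff 12 can already reach 7.
Path from 12: 12 → 7.
So 12 → … → 7 → 12 is a cycle.

Yes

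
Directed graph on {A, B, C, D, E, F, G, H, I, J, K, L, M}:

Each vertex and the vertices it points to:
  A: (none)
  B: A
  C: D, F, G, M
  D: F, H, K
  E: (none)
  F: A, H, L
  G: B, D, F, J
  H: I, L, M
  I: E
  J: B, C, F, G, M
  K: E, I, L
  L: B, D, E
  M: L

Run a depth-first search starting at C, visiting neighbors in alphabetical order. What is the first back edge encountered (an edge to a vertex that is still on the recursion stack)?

L→D

DFS from C (visiting neighbors in alphabetical order); mark gray on enter, black on exit:
C gray
  D gray
    F gray
      A gray
      A black
      H gray
        I gray
          E gray
          E black
        I black
        L gray
          B gray
            B→A: A black — skip
          B black
          L→D: D is gray → back edge
First back edge: L → D.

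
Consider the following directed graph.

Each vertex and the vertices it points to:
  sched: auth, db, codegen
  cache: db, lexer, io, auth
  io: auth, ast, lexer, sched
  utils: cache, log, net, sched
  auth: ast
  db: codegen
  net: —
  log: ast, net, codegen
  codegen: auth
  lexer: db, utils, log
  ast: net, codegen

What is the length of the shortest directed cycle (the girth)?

For each vertex v, BFS finds the shortest path from v back to v.
The shortest such closed walk is lexer → utils → cache → lexer, length 3.

3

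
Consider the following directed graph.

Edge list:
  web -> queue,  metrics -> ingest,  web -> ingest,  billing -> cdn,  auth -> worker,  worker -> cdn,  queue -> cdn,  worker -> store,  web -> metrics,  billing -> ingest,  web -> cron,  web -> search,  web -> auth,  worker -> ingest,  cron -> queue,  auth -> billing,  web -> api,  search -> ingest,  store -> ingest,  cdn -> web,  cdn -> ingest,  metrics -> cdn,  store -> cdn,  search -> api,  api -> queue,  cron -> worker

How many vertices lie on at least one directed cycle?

A vertex is on a directed cycle iff it belongs to a strongly connected component of size ≥ 2 (or has a self-loop).
The vertices on cycles are {api, cdn, web, auth, cron, queue, store, search, worker, billing, metrics} — 11 in total.

11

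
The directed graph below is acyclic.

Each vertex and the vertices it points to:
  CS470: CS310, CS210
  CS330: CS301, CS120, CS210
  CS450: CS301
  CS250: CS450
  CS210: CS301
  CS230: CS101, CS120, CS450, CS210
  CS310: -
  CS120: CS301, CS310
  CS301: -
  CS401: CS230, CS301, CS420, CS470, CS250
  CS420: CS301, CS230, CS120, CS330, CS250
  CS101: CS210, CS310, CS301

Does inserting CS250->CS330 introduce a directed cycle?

No

Adding CS250→CS330 creates a cycle iff CS330 can already reach CS250.
Explore from CS330: no path reaches CS250. The graph stays acyclic.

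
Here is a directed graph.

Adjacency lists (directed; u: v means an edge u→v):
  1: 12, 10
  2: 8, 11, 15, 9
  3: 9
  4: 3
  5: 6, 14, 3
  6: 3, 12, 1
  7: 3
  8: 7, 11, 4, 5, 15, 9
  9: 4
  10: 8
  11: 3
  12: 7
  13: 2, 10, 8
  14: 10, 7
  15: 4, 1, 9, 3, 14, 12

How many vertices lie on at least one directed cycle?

A vertex is on a directed cycle iff it belongs to a strongly connected component of size ≥ 2 (or has a self-loop).
The vertices on cycles are {1, 3, 4, 5, 6, 8, 9, 10, 14, 15} — 10 in total.

10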